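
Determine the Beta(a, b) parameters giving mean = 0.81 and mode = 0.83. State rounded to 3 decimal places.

a = 26.730, b = 6.270

Let s = a+b. Mean gives a = μs = 0.81s; mode gives (a−1)/(s−2) = 0.83.
Substituting: 0.81s − 1 = 0.83(s−2) = 0.83s − 1.66, so -0.02s = -0.66 and s = 33.0000.
Then a = 0.81×33.0000 = 26.730 and b = s−a = 6.270.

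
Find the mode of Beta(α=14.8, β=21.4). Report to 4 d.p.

0.4035

The density x^(α−1)(1−x)^(β−1) is maximised at (α−1)/(α+β−2) = 13.8/34.2 = 0.4035.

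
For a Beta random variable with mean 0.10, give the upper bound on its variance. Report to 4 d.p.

0.0900

Var = μ(1−μ)/(α+β+1), which approaches μ(1−μ) as α+β → 0.
So the supremum is μ(1−μ) = 0.10×0.90 = 0.0900.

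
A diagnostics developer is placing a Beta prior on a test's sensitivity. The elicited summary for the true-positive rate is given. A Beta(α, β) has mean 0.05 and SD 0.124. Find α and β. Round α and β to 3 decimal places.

α = 0.104, β = 1.985

Variance = 0.124² = 0.015376. The moment-matching identity α+β = μ(1−μ)/Var − 1 gives
α+β = 0.0475/0.015376 − 1 = 2.0892, so α = μ·2.0892 = 0.104 and β = (1−μ)·2.0892 = 1.985.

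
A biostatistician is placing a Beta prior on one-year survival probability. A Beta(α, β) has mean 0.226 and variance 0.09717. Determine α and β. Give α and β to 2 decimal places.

Write ν = α+β; then α = μν and Var = μ(1−μ)/(ν+1).
ν = μ(1−μ)/Var − 1 = 0.174924/0.09717 − 1 = 0.8002.
α = 0.226·0.8002 = 0.18, β = 0.774·0.8002 = 0.62.

α = 0.18, β = 0.62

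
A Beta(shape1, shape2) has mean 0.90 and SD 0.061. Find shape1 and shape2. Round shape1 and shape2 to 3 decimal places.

shape1 = 20.868, shape2 = 2.319

σ² = 0.061² = 0.003721.
With s = shape1+shape2, Var = μ(1−μ)/(s+1), so s+1 = (0.90×0.10)/0.003721 = 24.1870 and s = 23.1870.
shape1 = μs = 20.868, shape2 = (1−μ)s = 2.319.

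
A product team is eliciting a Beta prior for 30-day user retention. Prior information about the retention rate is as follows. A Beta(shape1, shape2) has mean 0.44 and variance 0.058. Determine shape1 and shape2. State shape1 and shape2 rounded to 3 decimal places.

Write ν = shape1+shape2; then shape1 = μν and Var = μ(1−μ)/(ν+1).
ν = μ(1−μ)/Var − 1 = 0.2464/0.058 − 1 = 3.2483.
shape1 = 0.44·3.2483 = 1.429, shape2 = 0.56·3.2483 = 1.819.

shape1 = 1.429, shape2 = 1.819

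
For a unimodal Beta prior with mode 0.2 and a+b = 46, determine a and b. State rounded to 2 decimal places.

a = 9.80, b = 36.20

Mode = (a−1)/(κ−2) with κ = a+b, so a−1 = 0.2·44 = 8.80.
a = 9.80; b = κ − a = 36.20.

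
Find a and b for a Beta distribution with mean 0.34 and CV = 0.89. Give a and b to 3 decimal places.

σ = CV·μ = 0.89×0.34 = 0.30260, so σ² = 0.091567.
s+1 = μ(1−μ)/σ² = 0.2244/0.091567 = 2.4507, so s = a+b = 1.4507.
a = μs = 0.493, b = (1−μ)s = 0.957.

a = 0.493, b = 0.957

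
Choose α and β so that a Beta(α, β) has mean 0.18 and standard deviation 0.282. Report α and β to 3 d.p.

α = 0.154, β = 0.702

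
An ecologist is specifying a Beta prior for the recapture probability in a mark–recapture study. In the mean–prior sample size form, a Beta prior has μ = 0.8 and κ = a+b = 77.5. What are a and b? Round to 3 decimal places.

a = 62.000, b = 15.500

a = μκ = 0.8×77.5 = 62.000 and b = (1−μ)κ = 0.2×77.5 = 15.500.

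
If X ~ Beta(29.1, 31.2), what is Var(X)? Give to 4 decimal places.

α+β = 60.3 and αβ = 907.92, so Var = αβ/[(α+β)²(α+β+1)] = 907.92/222892.317 = 0.0041.

0.0041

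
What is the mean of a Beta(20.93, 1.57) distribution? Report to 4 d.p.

0.9302

E[X] = α/(α+β) = 20.93/22.50 = 0.9302.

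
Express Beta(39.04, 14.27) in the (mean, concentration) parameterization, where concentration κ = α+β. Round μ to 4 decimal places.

μ = 0.7323, κ = 53.31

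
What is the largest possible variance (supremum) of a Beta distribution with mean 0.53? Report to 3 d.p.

Var = μ(1−μ)/(α+β+1), which approaches μ(1−μ) as α+β → 0.
So the supremum is μ(1−μ) = 0.53×0.47 = 0.249.

0.249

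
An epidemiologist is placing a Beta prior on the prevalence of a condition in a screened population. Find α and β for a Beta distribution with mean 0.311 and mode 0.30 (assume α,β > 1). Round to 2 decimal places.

α = 11.31, β = 25.05

With s = α+β: μ = α/s and mode = (α−1)/(s−2). Eliminating α = μs,
μs − 1 = m(s−2) ⇒ s(μ−m) = 1−2m ⇒ s = 0.40/0.011 = 36.3636.
So α = μs = 11.31, β = (1−μ)s = 25.05.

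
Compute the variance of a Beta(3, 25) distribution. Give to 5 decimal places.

μ = 3/28 = 0.107143; Var = μ(1−μ)/(α+β+1) = 0.0956633/29 = 0.00330.

0.00330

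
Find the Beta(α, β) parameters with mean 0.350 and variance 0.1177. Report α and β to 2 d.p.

α = 0.33, β = 0.61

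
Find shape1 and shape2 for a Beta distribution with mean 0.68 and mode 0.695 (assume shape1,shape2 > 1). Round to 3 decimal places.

shape1 = 17.680, shape2 = 8.320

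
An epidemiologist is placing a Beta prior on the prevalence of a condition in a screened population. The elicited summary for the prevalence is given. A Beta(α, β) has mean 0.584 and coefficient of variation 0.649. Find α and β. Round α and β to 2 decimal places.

α = 0.40, β = 0.29

σ = CV·μ = 0.649×0.584 = 0.37902, so σ² = 0.143653.
s+1 = μ(1−μ)/σ² = 0.242944/0.143653 = 1.6912, so s = α+β = 0.6912.
α = μs = 0.40, β = (1−μ)s = 0.29.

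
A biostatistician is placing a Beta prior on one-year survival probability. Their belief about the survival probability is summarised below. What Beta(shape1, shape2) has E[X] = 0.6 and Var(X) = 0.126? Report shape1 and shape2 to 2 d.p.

By moment matching, shape1+shape2 = μ(1−μ)/σ² − 1 = (0.6·0.4)/0.126 − 1 = 1.9048 − 1 = 0.9048.
Since shape1/(shape1+shape2) = μ, shape1 = 0.6·0.9048 = 0.54 and shape2 = 0.4·0.9048 = 0.36.

shape1 = 0.54, shape2 = 0.36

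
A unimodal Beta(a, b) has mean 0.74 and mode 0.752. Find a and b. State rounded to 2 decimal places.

a = 31.08, b = 10.92

Let s = a+b. Mean gives a = μs = 0.74s; mode gives (a−1)/(s−2) = 0.752.
Substituting: 0.74s − 1 = 0.752(s−2) = 0.752s − 1.504, so -0.012s = -0.504 and s = 42.0000.
Then a = 0.74×42.0000 = 31.08 and b = s−a = 10.92.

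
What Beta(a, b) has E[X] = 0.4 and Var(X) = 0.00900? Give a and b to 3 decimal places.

a = 10.267, b = 15.400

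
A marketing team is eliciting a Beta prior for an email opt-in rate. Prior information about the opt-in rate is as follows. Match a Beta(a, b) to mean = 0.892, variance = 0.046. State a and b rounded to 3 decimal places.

By moment matching, a+b = μ(1−μ)/σ² − 1 = (0.892·0.108)/0.046 − 1 = 2.0943 − 1 = 1.0943.
Since a/(a+b) = μ, a = 0.892·1.0943 = 0.976 and b = 0.108·1.0943 = 0.118.

a = 0.976, b = 0.118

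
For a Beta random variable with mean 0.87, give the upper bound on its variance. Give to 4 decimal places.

Var = μ(1−μ)/(α+β+1), which approaches μ(1−μ) as α+β → 0.
So the supremum is μ(1−μ) = 0.87×0.13 = 0.1131.

0.1131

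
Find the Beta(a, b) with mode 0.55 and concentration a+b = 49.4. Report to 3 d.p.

For a,b>1 the mode is (a−1)/(a+b−2), so a = mode·(κ−2)+1 = 0.55×47.4+1 = 27.070.
And b = (1−mode)·(κ−2)+1 = 0.45×47.4+1 = 22.330.

a = 27.070, b = 22.330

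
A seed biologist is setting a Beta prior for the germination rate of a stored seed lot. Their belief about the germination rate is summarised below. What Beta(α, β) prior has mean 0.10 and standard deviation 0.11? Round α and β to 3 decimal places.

α = 0.644, β = 5.794

σ² = 0.11² = 0.0121.
With s = α+β, Var = μ(1−μ)/(s+1), so s+1 = (0.10×0.90)/0.0121 = 7.4380 and s = 6.4380.
α = μs = 0.644, β = (1−μ)s = 5.794.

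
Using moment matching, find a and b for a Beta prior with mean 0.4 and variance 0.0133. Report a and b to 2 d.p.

a = 6.82, b = 10.23

Write ν = a+b; then a = μν and Var = μ(1−μ)/(ν+1).
ν = μ(1−μ)/Var − 1 = 0.24/0.0133 − 1 = 17.0451.
a = 0.4·17.0451 = 6.82, b = 0.6·17.0451 = 10.23.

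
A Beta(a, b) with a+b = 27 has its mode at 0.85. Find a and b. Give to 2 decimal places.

a = 22.25, b = 4.75

For a,b>1 the mode is (a−1)/(a+b−2), so a = mode·(κ−2)+1 = 0.85×25+1 = 22.25.
And b = (1−mode)·(κ−2)+1 = 0.15×25+1 = 4.75.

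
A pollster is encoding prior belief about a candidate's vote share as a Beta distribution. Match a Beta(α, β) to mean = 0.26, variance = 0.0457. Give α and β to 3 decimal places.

α = 0.835, β = 2.375

Write ν = α+β; then α = μν and Var = μ(1−μ)/(ν+1).
ν = μ(1−μ)/Var − 1 = 0.1924/0.0457 − 1 = 3.2101.
α = 0.26·3.2101 = 0.835, β = 0.74·3.2101 = 2.375.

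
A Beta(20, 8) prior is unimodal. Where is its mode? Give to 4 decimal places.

The density x^(α−1)(1−x)^(β−1) is maximised at (α−1)/(α+β−2) = 19/26 = 0.7308.

0.7308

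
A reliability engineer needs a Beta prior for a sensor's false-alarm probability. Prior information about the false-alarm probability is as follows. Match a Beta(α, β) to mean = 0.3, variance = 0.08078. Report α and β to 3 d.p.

Let s = α+β. The Beta variance is μ(1−μ)/(s+1).
So s+1 = μ(1−μ)/σ² = (0.3×0.7)/0.08078 = 0.21/0.08078 = 2.5997, giving s = 1.5997.
Then α = μs = 0.3×1.5997 = 0.480 and β = (1−μ)s = 0.7×1.5997 = 1.120.

α = 0.480, β = 1.120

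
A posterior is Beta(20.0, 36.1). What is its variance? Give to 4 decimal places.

0.0040

α+β = 56.1 and αβ = 722.00, so Var = αβ/[(α+β)²(α+β+1)] = 722.00/179705.691 = 0.0040.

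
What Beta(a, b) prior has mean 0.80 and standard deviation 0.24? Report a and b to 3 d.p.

a = 1.422, b = 0.356

Variance = 0.24² = 0.0576. The moment-matching identity a+b = μ(1−μ)/Var − 1 gives
a+b = 0.1600/0.0576 − 1 = 1.7778, so a = μ·1.7778 = 1.422 and b = (1−μ)·1.7778 = 0.356.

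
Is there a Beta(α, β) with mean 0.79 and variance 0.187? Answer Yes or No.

A Beta with mean μ has variance μ(1−μ)/(α+β+1) < μ(1−μ).
Here μ(1−μ) = 0.79×0.21 = 0.1659, and 0.187 ≥ 0.1659.

No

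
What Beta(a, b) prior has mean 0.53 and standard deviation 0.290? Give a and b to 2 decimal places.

Variance = 0.290² = 0.084100. The moment-matching identity a+b = μ(1−μ)/Var − 1 gives
a+b = 0.2491/0.084100 − 1 = 1.9620, so a = μ·1.9620 = 1.04 and b = (1−μ)·1.9620 = 0.92.

a = 1.04, b = 0.92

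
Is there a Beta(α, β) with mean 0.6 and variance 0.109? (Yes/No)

Yes

The Beta variance bound is σ² < μ(1−μ).
Here μ(1−μ) = 0.6×0.4 = 0.24, and 0.109 < 0.24.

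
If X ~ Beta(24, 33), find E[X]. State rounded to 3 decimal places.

0.421

E[X] = α/(α+β) = 24/57 = 0.421.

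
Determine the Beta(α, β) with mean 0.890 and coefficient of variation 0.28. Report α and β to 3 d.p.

σ = CV·μ = 0.28×0.890 = 0.24920, so σ² = 0.062101.
s+1 = μ(1−μ)/σ² = 0.097900/0.062101 = 1.5765, so s = α+β = 0.5765.
α = μs = 0.513, β = (1−μ)s = 0.063.

α = 0.513, β = 0.063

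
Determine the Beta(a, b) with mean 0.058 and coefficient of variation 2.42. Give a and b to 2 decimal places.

a = 0.10, b = 1.67

Var = (CV·μ)² = (2.42×0.058)² = 0.019701.
a+b = μ(1−μ)/Var − 1 = 0.054636/0.019701 − 1 = 1.7733.
Thus a = 0.058·1.7733 = 0.10 and b = 0.942·1.7733 = 1.67.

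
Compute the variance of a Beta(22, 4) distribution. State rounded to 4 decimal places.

0.0048

μ = 22/26 = 0.846154; Var = μ(1−μ)/(α+β+1) = 0.1301775/27 = 0.0048.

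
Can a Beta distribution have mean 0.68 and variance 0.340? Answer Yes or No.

No

A Beta with mean μ has variance μ(1−μ)/(α+β+1) < μ(1−μ).
Here μ(1−μ) = 0.68×0.32 = 0.2176, and 0.340 ≥ 0.2176.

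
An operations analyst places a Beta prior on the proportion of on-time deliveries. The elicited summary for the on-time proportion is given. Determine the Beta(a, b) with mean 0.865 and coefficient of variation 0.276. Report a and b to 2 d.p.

σ = CV·μ = 0.276×0.865 = 0.23874, so σ² = 0.056997.
s+1 = μ(1−μ)/σ² = 0.116775/0.056997 = 2.0488, so s = a+b = 1.0488.
a = μs = 0.91, b = (1−μ)s = 0.14.

a = 0.91, b = 0.14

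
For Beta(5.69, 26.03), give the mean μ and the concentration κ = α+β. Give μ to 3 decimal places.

κ = α+β = 5.69+26.03 = 31.72; μ = α/κ = 5.69/31.72 = 0.179.

μ = 0.179, κ = 31.72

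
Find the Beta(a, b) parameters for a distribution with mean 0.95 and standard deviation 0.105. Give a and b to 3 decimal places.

Variance = 0.105² = 0.011025. The moment-matching identity a+b = μ(1−μ)/Var − 1 gives
a+b = 0.0475/0.011025 − 1 = 3.3084, so a = μ·3.3084 = 3.143 and b = (1−μ)·3.3084 = 0.165.

a = 3.143, b = 0.165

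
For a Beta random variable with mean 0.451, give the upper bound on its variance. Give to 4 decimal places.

0.2476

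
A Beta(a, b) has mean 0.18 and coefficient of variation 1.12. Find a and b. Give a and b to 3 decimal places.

a = 0.474, b = 2.158

Var = (CV·μ)² = (1.12×0.18)² = 0.040643.
a+b = μ(1−μ)/Var − 1 = 0.1476/0.040643 − 1 = 2.6317.
Thus a = 0.18·2.6317 = 0.474 and b = 0.82·2.6317 = 2.158.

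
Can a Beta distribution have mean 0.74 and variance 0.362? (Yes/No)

No

For any Beta, Var(X) < E[X]·(1−E[X]).
Here μ(1−μ) = 0.74×0.26 = 0.1924, and 0.362 ≥ 0.1924.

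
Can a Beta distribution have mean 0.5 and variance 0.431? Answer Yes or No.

For any Beta, Var(X) < E[X]·(1−E[X]).
Here μ(1−μ) = 0.5×0.5 = 0.25, and 0.431 ≥ 0.25.

No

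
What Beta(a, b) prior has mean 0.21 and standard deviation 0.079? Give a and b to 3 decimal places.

a = 5.372, b = 20.210

First σ² = 0.006241. Setting a = μn, b = (1−μ)n with n = a+b,
μ(1−μ)/(n+1) = 0.006241 ⇒ n+1 = 0.1659/0.006241 = 26.5823 ⇒ n = 25.5823.
Hence a = 0.21×25.5823 = 5.372, b = 0.79×25.5823 = 20.210.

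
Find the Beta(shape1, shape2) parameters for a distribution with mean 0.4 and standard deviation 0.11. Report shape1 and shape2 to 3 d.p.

shape1 = 7.534, shape2 = 11.301

Variance = 0.11² = 0.0121. The moment-matching identity shape1+shape2 = μ(1−μ)/Var − 1 gives
shape1+shape2 = 0.24/0.0121 − 1 = 18.8347, so shape1 = μ·18.8347 = 7.534 and shape2 = (1−μ)·18.8347 = 11.301.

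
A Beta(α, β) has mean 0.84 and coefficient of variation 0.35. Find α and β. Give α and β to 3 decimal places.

α = 0.466, β = 0.089

σ = CV·μ = 0.35×0.84 = 0.29400, so σ² = 0.086436.
s+1 = μ(1−μ)/σ² = 0.1344/0.086436 = 1.5549, so s = α+β = 0.5549.
α = μs = 0.466, β = (1−μ)s = 0.089.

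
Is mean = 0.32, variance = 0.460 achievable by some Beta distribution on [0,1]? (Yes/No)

For any Beta, Var(X) < E[X]·(1−E[X]).
Here μ(1−μ) = 0.32×0.68 = 0.2176, and 0.460 ≥ 0.2176.

No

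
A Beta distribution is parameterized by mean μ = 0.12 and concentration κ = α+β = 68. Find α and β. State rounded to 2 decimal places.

α = μκ = 0.12×68 = 8.16 and β = (1−μ)κ = 0.88×68 = 59.84.

α = 8.16, β = 59.84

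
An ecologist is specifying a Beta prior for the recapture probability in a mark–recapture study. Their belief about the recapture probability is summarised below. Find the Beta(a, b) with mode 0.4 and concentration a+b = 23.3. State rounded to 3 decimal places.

Since the density peak of Beta(a,b) is at (a−1)/(a+b−2),
a = 1 + 0.4(23.3−2) = 9.520 and b = 23.3 − 9.520 = 13.780.

a = 9.520, b = 13.780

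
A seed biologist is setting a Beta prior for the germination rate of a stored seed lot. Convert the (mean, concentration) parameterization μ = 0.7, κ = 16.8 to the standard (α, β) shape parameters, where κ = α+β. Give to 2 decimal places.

α = 11.76, β = 5.04

α = μκ = 0.7×16.8 = 11.76 and β = (1−μ)κ = 0.3×16.8 = 5.04.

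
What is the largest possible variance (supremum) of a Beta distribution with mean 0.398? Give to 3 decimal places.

Var = μ(1−μ)/(α+β+1), which approaches μ(1−μ) as α+β → 0.
So the supremum is μ(1−μ) = 0.398×0.602 = 0.240.

0.240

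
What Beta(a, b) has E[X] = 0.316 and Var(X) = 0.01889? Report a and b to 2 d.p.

Let s = a+b. The Beta variance is μ(1−μ)/(s+1).
So s+1 = μ(1−μ)/σ² = (0.316×0.684)/0.01889 = 0.216144/0.01889 = 11.4422, giving s = 10.4422.
Then a = μs = 0.316×10.4422 = 3.30 and b = (1−μ)s = 0.684×10.4422 = 7.14.

a = 3.30, b = 7.14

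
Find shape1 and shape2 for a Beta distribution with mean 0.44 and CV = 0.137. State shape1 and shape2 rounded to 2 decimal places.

Var = (CV·μ)² = (0.137×0.44)² = 0.003634.
shape1+shape2 = μ(1−μ)/Var − 1 = 0.2464/0.003634 − 1 = 66.8101.
Thus shape1 = 0.44·66.8101 = 29.40 and shape2 = 0.56·66.8101 = 37.41.

shape1 = 29.40, shape2 = 37.41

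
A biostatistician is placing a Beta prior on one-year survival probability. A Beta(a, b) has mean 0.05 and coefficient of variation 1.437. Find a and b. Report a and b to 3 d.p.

a = 0.410, b = 7.791

σ = CV·μ = 1.437×0.05 = 0.07185, so σ² = 0.005162.
s+1 = μ(1−μ)/σ² = 0.0475/0.005162 = 9.2011, so s = a+b = 8.2011.
a = μs = 0.410, b = (1−μ)s = 7.791.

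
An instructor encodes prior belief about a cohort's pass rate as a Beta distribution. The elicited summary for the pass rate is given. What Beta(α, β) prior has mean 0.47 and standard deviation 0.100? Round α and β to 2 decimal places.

Variance = 0.100² = 0.010000. The moment-matching identity α+β = μ(1−μ)/Var − 1 gives
α+β = 0.2491/0.010000 − 1 = 23.9100, so α = μ·23.9100 = 11.24 and β = (1−μ)·23.9100 = 12.67.

α = 11.24, β = 12.67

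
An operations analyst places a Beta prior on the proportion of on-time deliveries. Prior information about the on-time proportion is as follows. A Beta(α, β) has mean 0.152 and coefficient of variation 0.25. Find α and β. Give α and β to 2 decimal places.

α = 13.42, β = 74.85

Var = (CV·μ)² = (0.25×0.152)² = 0.001444.
α+β = μ(1−μ)/Var − 1 = 0.128896/0.001444 − 1 = 88.2632.
Thus α = 0.152·88.2632 = 13.42 and β = 0.848·88.2632 = 74.85.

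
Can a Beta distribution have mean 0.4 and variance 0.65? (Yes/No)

No

A Beta with mean μ has variance μ(1−μ)/(α+β+1) < μ(1−μ).
Here μ(1−μ) = 0.4×0.6 = 0.24, and 0.65 ≥ 0.24.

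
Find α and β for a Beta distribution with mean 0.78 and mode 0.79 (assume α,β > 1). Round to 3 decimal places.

α = 45.240, β = 12.760

Let s = α+β. Mean gives α = μs = 0.78s; mode gives (α−1)/(s−2) = 0.79.
Substituting: 0.78s − 1 = 0.79(s−2) = 0.79s − 1.58, so -0.01s = -0.58 and s = 58.0000.
Then α = 0.78×58.0000 = 45.240 and β = s−α = 12.760.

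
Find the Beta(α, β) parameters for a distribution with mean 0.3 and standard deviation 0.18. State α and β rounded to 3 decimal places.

α = 1.644, β = 3.837

σ² = 0.18² = 0.0324.
With s = α+β, Var = μ(1−μ)/(s+1), so s+1 = (0.3×0.7)/0.0324 = 6.4815 and s = 5.4815.
α = μs = 1.644, β = (1−μ)s = 3.837.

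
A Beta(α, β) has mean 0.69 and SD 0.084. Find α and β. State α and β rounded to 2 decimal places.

α = 20.23, β = 9.09

σ² = 0.084² = 0.007056.
With s = α+β, Var = μ(1−μ)/(s+1), so s+1 = (0.69×0.31)/0.007056 = 30.3146 and s = 29.3146.
α = μs = 20.23, β = (1−μ)s = 9.09.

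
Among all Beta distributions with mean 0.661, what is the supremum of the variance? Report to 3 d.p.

Var = μ(1−μ)/(α+β+1), which approaches μ(1−μ) as α+β → 0.
So the supremum is μ(1−μ) = 0.661×0.339 = 0.224.

0.224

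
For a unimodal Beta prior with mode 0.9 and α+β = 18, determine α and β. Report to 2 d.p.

α = 15.40, β = 2.60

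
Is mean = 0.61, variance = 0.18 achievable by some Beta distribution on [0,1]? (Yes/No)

The Beta variance bound is σ² < μ(1−μ).
Here μ(1−μ) = 0.61×0.39 = 0.2379, and 0.18 < 0.2379.

Yes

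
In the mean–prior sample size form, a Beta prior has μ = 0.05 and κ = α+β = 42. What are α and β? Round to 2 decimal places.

Split κ in proportion μ : (1−μ): α = 0.05·42 = 2.10, β = 42 − 2.10 = 39.90.

α = 2.10, β = 39.90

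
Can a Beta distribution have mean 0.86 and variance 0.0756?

Yes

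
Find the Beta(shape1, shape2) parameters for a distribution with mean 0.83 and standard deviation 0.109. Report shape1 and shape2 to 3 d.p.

shape1 = 9.027, shape2 = 1.849

Variance = 0.109² = 0.011881. The moment-matching identity shape1+shape2 = μ(1−μ)/Var − 1 gives
shape1+shape2 = 0.1411/0.011881 − 1 = 10.8761, so shape1 = μ·10.8761 = 9.027 and shape2 = (1−μ)·10.8761 = 1.849.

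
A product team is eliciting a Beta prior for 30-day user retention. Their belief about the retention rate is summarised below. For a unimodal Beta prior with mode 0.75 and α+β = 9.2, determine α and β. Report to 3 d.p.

For α,β>1 the mode is (α−1)/(α+β−2), so α = mode·(κ−2)+1 = 0.75×7.2+1 = 6.400.
And β = (1−mode)·(κ−2)+1 = 0.25×7.2+1 = 2.800.

α = 6.400, β = 2.800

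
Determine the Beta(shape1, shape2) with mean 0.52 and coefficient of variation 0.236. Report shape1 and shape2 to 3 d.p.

shape1 = 8.098, shape2 = 7.475

Var = (CV·μ)² = (0.236×0.52)² = 0.015060.
shape1+shape2 = μ(1−μ)/Var − 1 = 0.2496/0.015060 − 1 = 15.5735.
Thus shape1 = 0.52·15.5735 = 8.098 and shape2 = 0.48·15.5735 = 7.475.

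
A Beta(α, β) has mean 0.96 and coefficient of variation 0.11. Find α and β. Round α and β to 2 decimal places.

α = 2.35, β = 0.10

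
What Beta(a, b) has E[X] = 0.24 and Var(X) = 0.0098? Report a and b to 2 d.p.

a = 4.23, b = 13.39

Let s = a+b. The Beta variance is μ(1−μ)/(s+1).
So s+1 = μ(1−μ)/σ² = (0.24×0.76)/0.0098 = 0.1824/0.0098 = 18.6122, giving s = 17.6122.
Then a = μs = 0.24×17.6122 = 4.23 and b = (1−μ)s = 0.76×17.6122 = 13.39.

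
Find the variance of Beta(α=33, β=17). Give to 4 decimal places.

0.0044

α+β = 50 and αβ = 561, so Var = αβ/[(α+β)²(α+β+1)] = 561/127500 = 0.0044.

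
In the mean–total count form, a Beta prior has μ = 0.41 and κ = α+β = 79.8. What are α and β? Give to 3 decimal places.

α = 32.718, β = 47.082

Split κ in proportion μ : (1−μ): α = 0.41·79.8 = 32.718, β = 79.8 − 32.718 = 47.082.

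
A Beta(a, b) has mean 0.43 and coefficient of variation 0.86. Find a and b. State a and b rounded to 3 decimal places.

a = 0.341, b = 0.452

Var = (CV·μ)² = (0.86×0.43)² = 0.136752.
a+b = μ(1−μ)/Var − 1 = 0.2451/0.136752 − 1 = 0.7923.
Thus a = 0.43·0.7923 = 0.341 and b = 0.57·0.7923 = 0.452.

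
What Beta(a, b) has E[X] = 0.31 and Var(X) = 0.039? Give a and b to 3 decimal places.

a = 1.390, b = 3.094

Let s = a+b. The Beta variance is μ(1−μ)/(s+1).
So s+1 = μ(1−μ)/σ² = (0.31×0.69)/0.039 = 0.2139/0.039 = 5.4846, giving s = 4.4846.
Then a = μs = 0.31×4.4846 = 1.390 and b = (1−μ)s = 0.69×4.4846 = 3.094.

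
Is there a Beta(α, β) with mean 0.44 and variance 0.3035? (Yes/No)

No

A Beta with mean μ has variance μ(1−μ)/(α+β+1) < μ(1−μ).
Here μ(1−μ) = 0.44×0.56 = 0.2464, and 0.3035 ≥ 0.2464.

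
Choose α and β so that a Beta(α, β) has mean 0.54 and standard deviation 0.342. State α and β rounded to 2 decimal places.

α = 0.61, β = 0.52

σ² = 0.342² = 0.116964.
With s = α+β, Var = μ(1−μ)/(s+1), so s+1 = (0.54×0.46)/0.116964 = 2.1237 and s = 1.1237.
α = μs = 0.61, β = (1−μ)s = 0.52.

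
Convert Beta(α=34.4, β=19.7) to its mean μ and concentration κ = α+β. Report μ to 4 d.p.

κ = α+β = 34.4+19.7 = 54.1; μ = α/κ = 34.4/54.1 = 0.6359.

μ = 0.6359, κ = 54.1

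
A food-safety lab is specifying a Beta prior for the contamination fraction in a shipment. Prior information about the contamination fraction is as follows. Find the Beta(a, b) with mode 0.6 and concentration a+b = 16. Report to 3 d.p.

Mode = (a−1)/(κ−2) with κ = a+b, so a−1 = 0.6·14 = 8.400.
a = 9.400; b = κ − a = 6.600.

a = 9.400, b = 6.600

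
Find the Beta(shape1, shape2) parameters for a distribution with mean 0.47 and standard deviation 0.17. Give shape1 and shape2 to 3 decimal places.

First σ² = 0.0289. Setting shape1 = μn, shape2 = (1−μ)n with n = shape1+shape2,
μ(1−μ)/(n+1) = 0.0289 ⇒ n+1 = 0.2491/0.0289 = 8.6194 ⇒ n = 7.6194.
Hence shape1 = 0.47×7.6194 = 3.581, shape2 = 0.53×7.6194 = 4.038.

shape1 = 3.581, shape2 = 4.038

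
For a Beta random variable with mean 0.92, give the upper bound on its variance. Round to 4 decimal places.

Var = μ(1−μ)/(α+β+1), which approaches μ(1−μ) as α+β → 0.
So the supremum is μ(1−μ) = 0.92×0.08 = 0.0736.

0.0736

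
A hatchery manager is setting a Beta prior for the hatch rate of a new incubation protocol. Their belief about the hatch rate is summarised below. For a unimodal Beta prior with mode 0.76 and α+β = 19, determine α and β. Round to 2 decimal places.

α = 13.92, β = 5.08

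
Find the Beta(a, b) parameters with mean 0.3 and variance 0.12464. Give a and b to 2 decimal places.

a = 0.21, b = 0.48

Write ν = a+b; then a = μν and Var = μ(1−μ)/(ν+1).
ν = μ(1−μ)/Var − 1 = 0.21/0.12464 − 1 = 0.6849.
a = 0.3·0.6849 = 0.21, b = 0.7·0.6849 = 0.48.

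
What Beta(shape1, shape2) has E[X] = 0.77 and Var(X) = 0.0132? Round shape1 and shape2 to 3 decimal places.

Write ν = shape1+shape2; then shape1 = μν and Var = μ(1−μ)/(ν+1).
ν = μ(1−μ)/Var − 1 = 0.1771/0.0132 − 1 = 12.4167.
shape1 = 0.77·12.4167 = 9.561, shape2 = 0.23·12.4167 = 2.856.

shape1 = 9.561, shape2 = 2.856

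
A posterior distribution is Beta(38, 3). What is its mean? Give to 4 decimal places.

E[X] = α/(α+β) = 38/41 = 0.9268.

0.9268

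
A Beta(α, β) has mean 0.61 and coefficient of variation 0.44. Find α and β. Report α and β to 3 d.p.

α = 1.404, β = 0.898

Var = (CV·μ)² = (0.44×0.61)² = 0.072039.
α+β = μ(1−μ)/Var − 1 = 0.2379/0.072039 − 1 = 2.3024.
Thus α = 0.61·2.3024 = 1.404 and β = 0.39·2.3024 = 0.898.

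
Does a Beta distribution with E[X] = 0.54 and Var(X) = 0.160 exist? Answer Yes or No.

The Beta variance bound is σ² < μ(1−μ).
Here μ(1−μ) = 0.54×0.46 = 0.2484, and 0.160 < 0.2484.

Yes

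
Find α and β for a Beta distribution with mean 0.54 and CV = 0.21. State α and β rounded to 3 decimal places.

α = 9.891, β = 8.426

σ = CV·μ = 0.21×0.54 = 0.11340, so σ² = 0.012860.
s+1 = μ(1−μ)/σ² = 0.2484/0.012860 = 19.3164, so s = α+β = 18.3164.
α = μs = 9.891, β = (1−μ)s = 8.426.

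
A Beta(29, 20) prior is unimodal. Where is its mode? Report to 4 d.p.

0.5957

With α,β > 1, mode = (α−1)/(α+β−2) = 28/47 = 0.5957.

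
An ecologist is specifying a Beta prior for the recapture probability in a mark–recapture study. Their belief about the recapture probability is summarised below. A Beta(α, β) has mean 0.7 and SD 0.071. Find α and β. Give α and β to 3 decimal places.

α = 28.461, β = 12.198

σ² = 0.071² = 0.005041.
With s = α+β, Var = μ(1−μ)/(s+1), so s+1 = (0.7×0.3)/0.005041 = 41.6584 and s = 40.6584.
α = μs = 28.461, β = (1−μ)s = 12.198.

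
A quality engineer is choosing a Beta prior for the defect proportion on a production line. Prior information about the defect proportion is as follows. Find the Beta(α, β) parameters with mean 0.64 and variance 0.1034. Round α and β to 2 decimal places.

α = 0.79, β = 0.44

Let s = α+β. The Beta variance is μ(1−μ)/(s+1).
So s+1 = μ(1−μ)/σ² = (0.64×0.36)/0.1034 = 0.2304/0.1034 = 2.2282, giving s = 1.2282.
Then α = μs = 0.64×1.2282 = 0.79 and β = (1−μ)s = 0.36×1.2282 = 0.44.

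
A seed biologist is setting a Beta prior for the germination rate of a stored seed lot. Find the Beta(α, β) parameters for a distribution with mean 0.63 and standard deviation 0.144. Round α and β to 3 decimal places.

σ² = 0.144² = 0.020736.
With s = α+β, Var = μ(1−μ)/(s+1), so s+1 = (0.63×0.37)/0.020736 = 11.2413 and s = 10.2413.
α = μs = 6.452, β = (1−μ)s = 3.789.

α = 6.452, β = 3.789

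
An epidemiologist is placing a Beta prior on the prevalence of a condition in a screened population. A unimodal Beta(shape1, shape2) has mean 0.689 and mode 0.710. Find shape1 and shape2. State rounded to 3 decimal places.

shape1 = 13.780, shape2 = 6.220

With s = shape1+shape2: μ = shape1/s and mode = (shape1−1)/(s−2). Eliminating shape1 = μs,
μs − 1 = m(s−2) ⇒ s(μ−m) = 1−2m ⇒ s = -0.420/-0.021 = 20.0000.
So shape1 = μs = 13.780, shape2 = (1−μ)s = 6.220.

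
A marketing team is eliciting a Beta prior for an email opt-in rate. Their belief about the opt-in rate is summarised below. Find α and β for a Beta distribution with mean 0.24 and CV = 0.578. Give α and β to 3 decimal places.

α = 2.035, β = 6.444

Var = (CV·μ)² = (0.578×0.24)² = 0.019243.
α+β = μ(1−μ)/Var − 1 = 0.1824/0.019243 − 1 = 8.4787.
Thus α = 0.24·8.4787 = 2.035 and β = 0.76·8.4787 = 6.444.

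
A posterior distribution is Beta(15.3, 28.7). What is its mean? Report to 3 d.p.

0.348

E[X] = α/(α+β) = 15.3/44.0 = 0.348.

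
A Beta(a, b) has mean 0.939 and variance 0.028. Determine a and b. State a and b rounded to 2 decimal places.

Write ν = a+b; then a = μν and Var = μ(1−μ)/(ν+1).
ν = μ(1−μ)/Var − 1 = 0.057279/0.028 − 1 = 1.0457.
a = 0.939·1.0457 = 0.98, b = 0.061·1.0457 = 0.06.

a = 0.98, b = 0.06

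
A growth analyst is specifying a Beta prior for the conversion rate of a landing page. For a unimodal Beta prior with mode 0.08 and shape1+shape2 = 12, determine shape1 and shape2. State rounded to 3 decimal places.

shape1 = 1.800, shape2 = 10.200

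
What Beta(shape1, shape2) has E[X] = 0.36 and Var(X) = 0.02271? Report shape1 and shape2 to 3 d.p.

shape1 = 3.292, shape2 = 5.853

By moment matching, shape1+shape2 = μ(1−μ)/σ² − 1 = (0.36·0.64)/0.02271 − 1 = 10.1453 − 1 = 9.1453.
Since shape1/(shape1+shape2) = μ, shape1 = 0.36·9.1453 = 3.292 and shape2 = 0.64·9.1453 = 5.853.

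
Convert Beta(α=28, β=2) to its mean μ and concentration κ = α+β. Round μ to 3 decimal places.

κ = α+β = 28+2 = 30; μ = α/κ = 28/30 = 0.933.

μ = 0.933, κ = 30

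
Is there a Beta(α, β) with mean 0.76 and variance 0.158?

For any Beta, Var(X) < E[X]·(1−E[X]).
Here μ(1−μ) = 0.76×0.24 = 0.1824, and 0.158 < 0.1824.

Yes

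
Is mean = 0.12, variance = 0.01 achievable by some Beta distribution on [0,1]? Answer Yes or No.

For any Beta, Var(X) < E[X]·(1−E[X]).
Here μ(1−μ) = 0.12×0.88 = 0.1056, and 0.01 < 0.1056.

Yes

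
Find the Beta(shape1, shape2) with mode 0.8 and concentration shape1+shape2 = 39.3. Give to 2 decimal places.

shape1 = 30.84, shape2 = 8.46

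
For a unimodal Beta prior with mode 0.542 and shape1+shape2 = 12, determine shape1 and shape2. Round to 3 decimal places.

shape1 = 6.420, shape2 = 5.580

Mode = (shape1−1)/(κ−2) with κ = shape1+shape2, so shape1−1 = 0.542·10 = 5.420.
shape1 = 6.420; shape2 = κ − shape1 = 5.580.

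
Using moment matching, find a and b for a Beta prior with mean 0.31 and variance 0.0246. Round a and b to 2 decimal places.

a = 2.39, b = 5.31

Write ν = a+b; then a = μν and Var = μ(1−μ)/(ν+1).
ν = μ(1−μ)/Var − 1 = 0.2139/0.0246 − 1 = 7.6951.
a = 0.31·7.6951 = 2.39, b = 0.69·7.6951 = 5.31.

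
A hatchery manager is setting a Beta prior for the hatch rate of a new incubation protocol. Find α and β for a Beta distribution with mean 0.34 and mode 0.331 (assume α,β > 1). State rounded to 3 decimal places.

α = 12.769, β = 24.787

Let s = α+β. Mean gives α = μs = 0.34s; mode gives (α−1)/(s−2) = 0.331.
Substituting: 0.34s − 1 = 0.331(s−2) = 0.331s − 0.662, so 0.009s = 0.338 and s = 37.5556.
Then α = 0.34×37.5556 = 12.769 and β = s−α = 24.787.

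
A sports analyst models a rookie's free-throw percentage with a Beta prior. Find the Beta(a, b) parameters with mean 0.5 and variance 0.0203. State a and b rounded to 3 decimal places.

Write ν = a+b; then a = μν and Var = μ(1−μ)/(ν+1).
ν = μ(1−μ)/Var − 1 = 0.25/0.0203 − 1 = 11.3153.
a = 0.5·11.3153 = 5.658, b = 0.5·11.3153 = 5.658.

a = 5.658, b = 5.658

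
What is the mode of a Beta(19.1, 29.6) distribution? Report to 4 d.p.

0.3876

With α,β > 1, mode = (α−1)/(α+β−2) = 18.1/46.7 = 0.3876.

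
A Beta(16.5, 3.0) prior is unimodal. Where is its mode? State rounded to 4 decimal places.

0.8857

With α,β > 1, mode = (α−1)/(α+β−2) = 15.5/17.5 = 0.8857.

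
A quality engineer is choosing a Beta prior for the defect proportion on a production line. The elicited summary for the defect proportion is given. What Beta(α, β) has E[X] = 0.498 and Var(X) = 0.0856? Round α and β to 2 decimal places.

α = 0.96, β = 0.96

Let s = α+β. The Beta variance is μ(1−μ)/(s+1).
So s+1 = μ(1−μ)/σ² = (0.498×0.502)/0.0856 = 0.249996/0.0856 = 2.9205, giving s = 1.9205.
Then α = μs = 0.498×1.9205 = 0.96 and β = (1−μ)s = 0.502×1.9205 = 0.96.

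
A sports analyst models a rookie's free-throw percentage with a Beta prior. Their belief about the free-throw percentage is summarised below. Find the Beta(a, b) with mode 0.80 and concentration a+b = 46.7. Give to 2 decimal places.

a = 36.76, b = 9.94

Mode = (a−1)/(κ−2) with κ = a+b, so a−1 = 0.80·44.7 = 35.76.
a = 36.76; b = κ − a = 9.94.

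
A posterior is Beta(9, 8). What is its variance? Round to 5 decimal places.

0.01384

α+β = 17 and αβ = 72, so Var = αβ/[(α+β)²(α+β+1)] = 72/5202 = 0.01384.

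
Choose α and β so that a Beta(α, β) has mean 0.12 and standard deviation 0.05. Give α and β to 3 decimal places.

σ² = 0.05² = 0.0025.
With s = α+β, Var = μ(1−μ)/(s+1), so s+1 = (0.12×0.88)/0.0025 = 42.2400 and s = 41.2400.
α = μs = 4.949, β = (1−μ)s = 36.291.

α = 4.949, β = 36.291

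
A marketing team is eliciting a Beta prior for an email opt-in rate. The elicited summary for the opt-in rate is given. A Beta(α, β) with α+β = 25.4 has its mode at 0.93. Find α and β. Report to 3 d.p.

Since the density peak of Beta(α,β) is at (α−1)/(α+β−2),
α = 1 + 0.93(25.4−2) = 22.762 and β = 25.4 − 22.762 = 2.638.

α = 22.762, β = 2.638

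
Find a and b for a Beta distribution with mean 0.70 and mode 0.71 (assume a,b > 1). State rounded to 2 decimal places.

a = 29.40, b = 12.60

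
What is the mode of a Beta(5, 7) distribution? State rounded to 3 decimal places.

With α,β > 1, mode = (α−1)/(α+β−2) = 4/10 = 0.400.

0.400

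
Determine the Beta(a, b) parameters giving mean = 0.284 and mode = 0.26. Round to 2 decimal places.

a = 5.68, b = 14.32

Let s = a+b. Mean gives a = μs = 0.284s; mode gives (a−1)/(s−2) = 0.26.
Substituting: 0.284s − 1 = 0.26(s−2) = 0.26s − 0.52, so 0.024s = 0.48 and s = 20.0000.
Then a = 0.284×20.0000 = 5.68 and b = s−a = 14.32.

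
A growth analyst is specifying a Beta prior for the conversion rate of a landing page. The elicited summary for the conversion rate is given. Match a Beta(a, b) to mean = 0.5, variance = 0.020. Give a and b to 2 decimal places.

a = 5.75, b = 5.75

Write ν = a+b; then a = μν and Var = μ(1−μ)/(ν+1).
ν = μ(1−μ)/Var − 1 = 0.25/0.020 − 1 = 11.5000.
a = 0.5·11.5000 = 5.75, b = 0.5·11.5000 = 5.75.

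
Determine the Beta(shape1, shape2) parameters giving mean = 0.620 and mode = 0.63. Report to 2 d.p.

shape1 = 16.12, shape2 = 9.88

Let s = shape1+shape2. Mean gives shape1 = μs = 0.620s; mode gives (shape1−1)/(s−2) = 0.63.
Substituting: 0.620s − 1 = 0.63(s−2) = 0.63s − 1.26, so -0.010s = -0.26 and s = 26.0000.
Then shape1 = 0.620×26.0000 = 16.12 and shape2 = s−shape1 = 9.88.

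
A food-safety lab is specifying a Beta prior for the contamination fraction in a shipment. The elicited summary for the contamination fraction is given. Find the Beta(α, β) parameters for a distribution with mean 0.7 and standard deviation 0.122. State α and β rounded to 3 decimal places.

α = 9.176, β = 3.933

Variance = 0.122² = 0.014884. The moment-matching identity α+β = μ(1−μ)/Var − 1 gives
α+β = 0.21/0.014884 − 1 = 13.1091, so α = μ·13.1091 = 9.176 and β = (1−μ)·13.1091 = 3.933.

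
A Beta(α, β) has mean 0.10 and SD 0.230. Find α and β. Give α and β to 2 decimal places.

σ² = 0.230² = 0.052900.
With s = α+β, Var = μ(1−μ)/(s+1), so s+1 = (0.10×0.90)/0.052900 = 1.7013 and s = 0.7013.
α = μs = 0.07, β = (1−μ)s = 0.63.

α = 0.07, β = 0.63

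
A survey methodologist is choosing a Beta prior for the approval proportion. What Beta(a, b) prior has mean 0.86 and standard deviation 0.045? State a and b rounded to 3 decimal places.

a = 50.273, b = 8.184

First σ² = 0.002025. Setting a = μn, b = (1−μ)n with n = a+b,
μ(1−μ)/(n+1) = 0.002025 ⇒ n+1 = 0.1204/0.002025 = 59.4568 ⇒ n = 58.4568.
Hence a = 0.86×58.4568 = 50.273, b = 0.14×58.4568 = 8.184.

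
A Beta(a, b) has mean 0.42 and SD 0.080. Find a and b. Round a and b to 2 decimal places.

a = 15.57, b = 21.50

σ² = 0.080² = 0.006400.
With s = a+b, Var = μ(1−μ)/(s+1), so s+1 = (0.42×0.58)/0.006400 = 38.0625 and s = 37.0625.
a = μs = 15.57, b = (1−μ)s = 21.50.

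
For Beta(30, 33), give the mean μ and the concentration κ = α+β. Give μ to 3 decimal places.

κ = α+β = 30+33 = 63; μ = α/κ = 30/63 = 0.476.

μ = 0.476, κ = 63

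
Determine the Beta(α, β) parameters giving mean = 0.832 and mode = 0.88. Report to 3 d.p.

With s = α+β: μ = α/s and mode = (α−1)/(s−2). Eliminating α = μs,
μs − 1 = m(s−2) ⇒ s(μ−m) = 1−2m ⇒ s = -0.76/-0.048 = 15.8333.
So α = μs = 13.173, β = (1−μ)s = 2.660.

α = 13.173, β = 2.660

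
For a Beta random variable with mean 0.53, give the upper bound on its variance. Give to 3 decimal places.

0.249

For fixed mean μ the Beta variance is μ(1−μ)/(α+β+1), increasing as α+β decreases.
Its least upper bound (not attained) is μ(1−μ) = 0.53·0.47 = 0.249.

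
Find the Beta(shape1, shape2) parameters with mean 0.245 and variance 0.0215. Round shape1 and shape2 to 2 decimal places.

By moment matching, shape1+shape2 = μ(1−μ)/σ² − 1 = (0.245·0.755)/0.0215 − 1 = 8.6035 − 1 = 7.6035.
Since shape1/(shape1+shape2) = μ, shape1 = 0.245·7.6035 = 1.86 and shape2 = 0.755·7.6035 = 5.74.

shape1 = 1.86, shape2 = 5.74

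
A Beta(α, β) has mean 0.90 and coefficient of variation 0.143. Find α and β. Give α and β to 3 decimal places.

σ = CV·μ = 0.143×0.90 = 0.12870, so σ² = 0.016564.
s+1 = μ(1−μ)/σ² = 0.0900/0.016564 = 5.4336, so s = α+β = 4.4336.
α = μs = 3.990, β = (1−μ)s = 0.443.

α = 3.990, β = 0.443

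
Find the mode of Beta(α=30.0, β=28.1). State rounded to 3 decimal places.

With α,β > 1, mode = (α−1)/(α+β−2) = 29.0/56.1 = 0.517.

0.517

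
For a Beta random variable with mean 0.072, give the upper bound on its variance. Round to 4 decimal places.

0.0668

Var = μ(1−μ)/(α+β+1), which approaches μ(1−μ) as α+β → 0.
So the supremum is μ(1−μ) = 0.072×0.928 = 0.0668.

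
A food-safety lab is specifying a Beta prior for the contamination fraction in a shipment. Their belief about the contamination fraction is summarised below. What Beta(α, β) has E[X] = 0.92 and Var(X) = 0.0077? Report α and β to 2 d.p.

α = 7.87, β = 0.68

Let s = α+β. The Beta variance is μ(1−μ)/(s+1).
So s+1 = μ(1−μ)/σ² = (0.92×0.08)/0.0077 = 0.0736/0.0077 = 9.5584, giving s = 8.5584.
Then α = μs = 0.92×8.5584 = 7.87 and β = (1−μ)s = 0.08×8.5584 = 0.68.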